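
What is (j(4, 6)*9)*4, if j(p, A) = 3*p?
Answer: 432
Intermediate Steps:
(j(4, 6)*9)*4 = ((3*4)*9)*4 = (12*9)*4 = 108*4 = 432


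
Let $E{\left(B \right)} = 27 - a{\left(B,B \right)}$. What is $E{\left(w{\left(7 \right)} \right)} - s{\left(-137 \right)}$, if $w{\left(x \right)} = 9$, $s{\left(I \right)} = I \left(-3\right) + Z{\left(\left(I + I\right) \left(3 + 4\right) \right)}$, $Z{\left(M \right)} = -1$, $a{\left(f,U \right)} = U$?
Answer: $-392$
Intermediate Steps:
$s{\left(I \right)} = -1 - 3 I$ ($s{\left(I \right)} = I \left(-3\right) - 1 = - 3 I - 1 = -1 - 3 I$)
$E{\left(B \right)} = 27 - B$
$E{\left(w{\left(7 \right)} \right)} - s{\left(-137 \right)} = \left(27 - 9\right) - \left(-1 - -411\right) = \left(27 - 9\right) - \left(-1 + 411\right) = 18 - 410 = -392$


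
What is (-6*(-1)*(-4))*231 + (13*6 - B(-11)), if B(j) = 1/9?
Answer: -49195/9 ≈ -5466.1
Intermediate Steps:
B(j) = ⅑
(-6*(-1)*(-4))*231 + (13*6 - B(-11)) = (-6*(-1)*(-4))*231 + (13*6 - 1*⅑) = (6*(-4))*231 + (78 - ⅑) = -24*231 + 701/9 = -5544 + 701/9 = -49195/9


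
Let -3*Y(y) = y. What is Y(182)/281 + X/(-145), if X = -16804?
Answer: 14139382/122235 ≈ 115.67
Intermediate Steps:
Y(y) = -y/3
Y(182)/281 + X/(-145) = -⅓*182/281 - 16804/(-145) = -182/3*1/281 - 16804*(-1/145) = -182/843 + 16804/145 = 14139382/122235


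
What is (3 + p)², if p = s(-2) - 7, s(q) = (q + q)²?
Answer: 144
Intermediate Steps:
s(q) = 4*q² (s(q) = (2*q)² = 4*q²)
p = 9 (p = 4*(-2)² - 7 = 4*4 - 7 = 16 - 7 = 9)
(3 + p)² = (3 + 9)² = 12² = 144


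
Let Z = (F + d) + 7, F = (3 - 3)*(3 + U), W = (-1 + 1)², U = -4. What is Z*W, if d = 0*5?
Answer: 0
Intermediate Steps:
d = 0
W = 0 (W = 0² = 0)
F = 0 (F = (3 - 3)*(3 - 4) = 0*(-1) = 0)
Z = 7 (Z = (0 + 0) + 7 = 0 + 7 = 7)
Z*W = 7*0 = 0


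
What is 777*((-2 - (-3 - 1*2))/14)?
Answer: 333/2 ≈ 166.50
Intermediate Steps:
777*((-2 - (-3 - 1*2))/14) = 777*((-2 - (-3 - 2))*(1/14)) = 777*((-2 - 1*(-5))*(1/14)) = 777*((-2 + 5)*(1/14)) = 777*(3*(1/14)) = 777*(3/14) = 333/2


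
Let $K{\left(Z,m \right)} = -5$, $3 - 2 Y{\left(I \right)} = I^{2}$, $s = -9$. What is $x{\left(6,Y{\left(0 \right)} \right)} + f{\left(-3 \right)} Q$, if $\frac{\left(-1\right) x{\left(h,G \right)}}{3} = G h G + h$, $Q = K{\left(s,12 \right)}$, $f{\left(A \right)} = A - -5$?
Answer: $- \frac{137}{2} \approx -68.5$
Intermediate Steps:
$f{\left(A \right)} = 5 + A$ ($f{\left(A \right)} = A + 5 = 5 + A$)
$Y{\left(I \right)} = \frac{3}{2} - \frac{I^{2}}{2}$
$Q = -5$
$x{\left(h,G \right)} = - 3 h - 3 h G^{2}$ ($x{\left(h,G \right)} = - 3 \left(G h G + h\right) = - 3 \left(h G^{2} + h\right) = - 3 \left(h + h G^{2}\right) = - 3 h - 3 h G^{2}$)
$x{\left(6,Y{\left(0 \right)} \right)} + f{\left(-3 \right)} Q = \left(-3\right) 6 \left(1 + \left(\frac{3}{2} - \frac{0^{2}}{2}\right)^{2}\right) + \left(5 - 3\right) \left(-5\right) = \left(-3\right) 6 \left(1 + \left(\frac{3}{2} - 0\right)^{2}\right) + 2 \left(-5\right) = \left(-3\right) 6 \left(1 + \left(\frac{3}{2} + 0\right)^{2}\right) - 10 = \left(-3\right) 6 \left(1 + \left(\frac{3}{2}\right)^{2}\right) - 10 = \left(-3\right) 6 \left(1 + \frac{9}{4}\right) - 10 = \left(-3\right) 6 \cdot \frac{13}{4} - 10 = - \frac{117}{2} - 10 = - \frac{137}{2}$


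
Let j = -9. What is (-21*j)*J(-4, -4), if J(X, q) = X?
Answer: -756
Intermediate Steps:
(-21*j)*J(-4, -4) = -21*(-9)*(-4) = 189*(-4) = -756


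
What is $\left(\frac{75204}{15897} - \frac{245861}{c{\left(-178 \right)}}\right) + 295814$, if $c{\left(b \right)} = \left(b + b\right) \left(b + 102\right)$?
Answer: $\frac{42410152873985}{143369744} \approx 2.9581 \cdot 10^{5}$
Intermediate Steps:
$c{\left(b \right)} = 2 b \left(102 + b\right)$
$\left(\frac{75204}{15897} - \frac{245861}{c{\left(-178 \right)}}\right) + 295814 = \left(\frac{75204}{15897} - \frac{245861}{2 \left(-178\right) \left(102 - 178\right)}\right) + 295814 = \left(75204 \cdot \frac{1}{15897} - \frac{245861}{2 \left(-178\right) \left(-76\right)}\right) + 295814 = \left(\frac{25068}{5299} - \frac{245861}{27056}\right) + 295814 = - \frac{624577631}{143369744} + 295814 = \frac{42410152873985}{143369744}$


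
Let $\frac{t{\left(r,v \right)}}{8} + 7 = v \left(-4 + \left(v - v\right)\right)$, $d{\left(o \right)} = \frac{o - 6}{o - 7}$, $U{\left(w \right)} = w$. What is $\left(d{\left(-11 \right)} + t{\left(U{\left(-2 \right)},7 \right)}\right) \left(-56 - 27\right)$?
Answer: $\frac{416909}{18} \approx 23162.0$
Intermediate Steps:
$d{\left(o \right)} = \frac{-6 + o}{-7 + o}$
$t{\left(r,v \right)} = -56 - 32 v$ ($t{\left(r,v \right)} = -56 + 8 v \left(-4 + \left(v - v\right)\right) = -56 + 8 v \left(-4 + 0\right) = -56 + 8 v \left(-4\right) = -56 + 8 \left(- 4 v\right) = -56 - 32 v$)
$\left(d{\left(-11 \right)} + t{\left(U{\left(-2 \right)},7 \right)}\right) \left(-56 - 27\right) = \left(\frac{-6 - 11}{-7 - 11} - 280\right) \left(-56 - 27\right) = \left(\frac{1}{-18} \left(-17\right) - 280\right) \left(-56 - 27\right) = \left(\left(- \frac{1}{18}\right) \left(-17\right) - 280\right) \left(-83\right) = \left(\frac{17}{18} - 280\right) \left(-83\right) = \left(- \frac{5023}{18}\right) \left(-83\right) = \frac{416909}{18}$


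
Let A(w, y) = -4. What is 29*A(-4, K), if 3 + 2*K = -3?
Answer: -116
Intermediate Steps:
K = -3 (K = -3/2 + (1/2)*(-3) = -3/2 - 3/2 = -3)
29*A(-4, K) = 29*(-4) = -116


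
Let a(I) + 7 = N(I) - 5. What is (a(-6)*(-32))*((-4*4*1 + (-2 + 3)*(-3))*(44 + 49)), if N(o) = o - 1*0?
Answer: -1017792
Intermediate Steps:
N(o) = o (N(o) = o + 0 = o)
a(I) = -12 + I (a(I) = -7 + (I - 5) = -7 + (-5 + I) = -12 + I)
(a(-6)*(-32))*((-4*4*1 + (-2 + 3)*(-3))*(44 + 49)) = ((-12 - 6)*(-32))*((-4*4*1 + (-2 + 3)*(-3))*(44 + 49)) = (-18*(-32))*((-16*1 + 1*(-3))*93) = 576*((-16 - 3)*93) = 576*(-19*93) = 576*(-1767) = -1017792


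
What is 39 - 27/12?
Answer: 147/4 ≈ 36.750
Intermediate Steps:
39 - 27/12 = 39 - 27*1/12 = 39 - 9/4 = 147/4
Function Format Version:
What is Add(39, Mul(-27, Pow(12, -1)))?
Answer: Rational(147, 4) ≈ 36.750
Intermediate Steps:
Add(39, Mul(-27, Pow(12, -1))) = Add(39, Mul(-27, Rational(1, 12))) = Add(39, Rational(-9, 4)) = Rational(147, 4)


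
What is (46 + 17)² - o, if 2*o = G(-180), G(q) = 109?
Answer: 7829/2 ≈ 3914.5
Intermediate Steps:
o = 109/2 (o = (½)*109 = 109/2 ≈ 54.500)
(46 + 17)² - o = (46 + 17)² - 1*109/2 = 63² - 109/2 = 3969 - 109/2 = 7829/2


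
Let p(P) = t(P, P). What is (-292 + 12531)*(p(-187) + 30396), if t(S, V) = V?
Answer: 369727951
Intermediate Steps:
p(P) = P
(-292 + 12531)*(p(-187) + 30396) = (-292 + 12531)*(-187 + 30396) = 12239*30209 = 369727951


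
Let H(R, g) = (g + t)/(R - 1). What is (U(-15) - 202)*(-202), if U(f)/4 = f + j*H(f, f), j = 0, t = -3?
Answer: 52924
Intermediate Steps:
H(R, g) = (-3 + g)/(-1 + R) (H(R, g) = (g - 3)/(R - 1) = (-3 + g)/(-1 + R))
U(f) = 4*f (U(f) = 4*(f + 0*((-3 + f)/(-1 + f))) = 4*(f + 0) = 4*f)
(U(-15) - 202)*(-202) = (4*(-15) - 202)*(-202) = (-60 - 202)*(-202) = -262*(-202) = 52924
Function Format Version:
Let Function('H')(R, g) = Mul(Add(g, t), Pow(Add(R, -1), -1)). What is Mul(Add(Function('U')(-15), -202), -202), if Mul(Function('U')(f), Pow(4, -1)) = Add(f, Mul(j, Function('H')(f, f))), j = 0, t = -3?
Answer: 52924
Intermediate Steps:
Function('H')(R, g) = Mul(Pow(Add(-1, R), -1), Add(-3, g)) (Function('H')(R, g) = Mul(Add(g, -3), Pow(Add(R, -1), -1)) = Mul(Add(-3, g), Pow(Add(-1, R), -1)) = Mul(Pow(Add(-1, R), -1), Add(-3, g)))
Function('U')(f) = Mul(4, f) (Function('U')(f) = Mul(4, Add(f, Mul(0, Mul(Pow(Add(-1, f), -1), Add(-3, f))))) = Mul(4, Add(f, 0)) = Mul(4, f))
Mul(Add(Function('U')(-15), -202), -202) = Mul(Add(Mul(4, -15), -202), -202) = Mul(Add(-60, -202), -202) = Mul(-262, -202) = 52924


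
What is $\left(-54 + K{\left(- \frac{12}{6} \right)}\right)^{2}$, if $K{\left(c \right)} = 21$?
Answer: $1089$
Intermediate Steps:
$\left(-54 + K{\left(- \frac{12}{6} \right)}\right)^{2} = \left(-54 + 21\right)^{2} = \left(-33\right)^{2} = 1089$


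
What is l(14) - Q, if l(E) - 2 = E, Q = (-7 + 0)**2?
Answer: -33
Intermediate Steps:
Q = 49 (Q = (-7)**2 = 49)
l(E) = 2 + E
l(14) - Q = (2 + 14) - 1*49 = 16 - 49 = -33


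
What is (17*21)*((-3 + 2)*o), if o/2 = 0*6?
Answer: 0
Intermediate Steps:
o = 0 (o = 2*(0*6) = 2*0 = 0)
(17*21)*((-3 + 2)*o) = (17*21)*((-3 + 2)*0) = 357*(-1*0) = 357*0 = 0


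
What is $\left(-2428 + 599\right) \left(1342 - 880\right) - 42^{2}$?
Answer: $-846762$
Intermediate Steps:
$\left(-2428 + 599\right) \left(1342 - 880\right) - 42^{2} = \left(-1829\right) 462 - 1764 = -844998 - 1764 = -846762$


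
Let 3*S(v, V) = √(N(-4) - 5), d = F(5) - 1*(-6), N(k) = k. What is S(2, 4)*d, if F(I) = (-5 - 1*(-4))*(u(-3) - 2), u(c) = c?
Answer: 11*I ≈ 11.0*I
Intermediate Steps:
F(I) = 5 (F(I) = (-5 - 1*(-4))*(-3 - 2) = (-5 + 4)*(-5) = -1*(-5) = 5)
d = 11 (d = 5 - 1*(-6) = 5 + 6 = 11)
S(v, V) = I (S(v, V) = √(-4 - 5)/3 = √(-9)/3 = (3*I)/3 = I)
S(2, 4)*d = I*11 = 11*I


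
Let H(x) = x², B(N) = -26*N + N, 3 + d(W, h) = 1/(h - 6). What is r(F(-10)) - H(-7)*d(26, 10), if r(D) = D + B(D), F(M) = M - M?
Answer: 539/4 ≈ 134.75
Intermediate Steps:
d(W, h) = -3 + 1/(-6 + h) (d(W, h) = -3 + 1/(h - 6) = -3 + 1/(-6 + h))
B(N) = -25*N
F(M) = 0
r(D) = -24*D (r(D) = D - 25*D = -24*D)
r(F(-10)) - H(-7)*d(26, 10) = -24*0 - (-7)²*(19 - 3*10)/(-6 + 10) = 0 - 49*(19 - 30)/4 = 0 - 49*(¼)*(-11) = 0 - 49*(-11)/4 = 0 - 1*(-539/4) = 0 + 539/4 = 539/4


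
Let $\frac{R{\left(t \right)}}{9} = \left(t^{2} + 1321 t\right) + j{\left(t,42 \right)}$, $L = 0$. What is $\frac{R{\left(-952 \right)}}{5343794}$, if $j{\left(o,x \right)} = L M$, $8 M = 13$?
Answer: $- \frac{1580796}{2671897} \approx -0.59164$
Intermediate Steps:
$M = \frac{13}{8}$ ($M = \frac{1}{8} \cdot 13 = \frac{13}{8} \approx 1.625$)
$j{\left(o,x \right)} = 0$ ($j{\left(o,x \right)} = 0 \cdot \frac{13}{8} = 0$)
$R{\left(t \right)} = 9 t^{2} + 11889 t$ ($R{\left(t \right)} = 9 \left(\left(t^{2} + 1321 t\right) + 0\right) = 9 \left(t^{2} + 1321 t\right) = 9 t^{2} + 11889 t$)
$\frac{R{\left(-952 \right)}}{5343794} = \frac{9 \left(-952\right) \left(1321 - 952\right)}{5343794} = 9 \left(-952\right) 369 \cdot \frac{1}{5343794} = \left(-3161592\right) \frac{1}{5343794} = - \frac{1580796}{2671897}$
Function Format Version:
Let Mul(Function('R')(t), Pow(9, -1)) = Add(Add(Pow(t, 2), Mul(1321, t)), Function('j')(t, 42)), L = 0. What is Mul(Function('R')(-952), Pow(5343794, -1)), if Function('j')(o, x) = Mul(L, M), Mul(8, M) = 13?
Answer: Rational(-1580796, 2671897) ≈ -0.59164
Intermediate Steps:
M = Rational(13, 8) (M = Mul(Rational(1, 8), 13) = Rational(13, 8) ≈ 1.6250)
Function('j')(o, x) = 0 (Function('j')(o, x) = Mul(0, Rational(13, 8)) = 0)
Function('R')(t) = Add(Mul(9, Pow(t, 2)), Mul(11889, t)) (Function('R')(t) = Mul(9, Add(Add(Pow(t, 2), Mul(1321, t)), 0)) = Mul(9, Add(Pow(t, 2), Mul(1321, t))) = Add(Mul(9, Pow(t, 2)), Mul(11889, t)))
Mul(Function('R')(-952), Pow(5343794, -1)) = Mul(Mul(9, -952, Add(1321, -952)), Pow(5343794, -1)) = Mul(Mul(9, -952, 369), Rational(1, 5343794)) = Mul(-3161592, Rational(1, 5343794)) = Rational(-1580796, 2671897)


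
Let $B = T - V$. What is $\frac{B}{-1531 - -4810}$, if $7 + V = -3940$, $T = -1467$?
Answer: $\frac{2480}{3279} \approx 0.75633$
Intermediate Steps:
$V = -3947$ ($V = -7 - 3940 = -3947$)
$B = 2480$ ($B = -1467 - -3947 = -1467 + 3947 = 2480$)
$\frac{B}{-1531 - -4810} = \frac{2480}{-1531 - -4810} = \frac{2480}{-1531 + 4810} = \frac{2480}{3279}$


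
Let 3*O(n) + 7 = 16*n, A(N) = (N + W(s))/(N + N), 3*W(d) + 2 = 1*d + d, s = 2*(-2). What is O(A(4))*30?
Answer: -170/3 ≈ -56.667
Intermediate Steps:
s = -4
W(d) = -2/3 + 2*d/3 (W(d) = -2/3 + (1*d + d)/3 = -2/3 + (d + d)/3 = -2/3 + (2*d)/3 = -2/3 + 2*d/3)
A(N) = (-10/3 + N)/(2*N) (A(N) = (N + (-2/3 + (2/3)*(-4)))/(N + N) = (N + (-2/3 - 8/3))/((2*N)) = (N - 10/3)*(1/(2*N)) = (-10/3 + N)*(1/(2*N)) = (-10/3 + N)/(2*N))
O(n) = -7/3 + 16*n/3 (O(n) = -7/3 + (16*n)/3 = -7/3 + 16*n/3)
O(A(4))*30 = (-7/3 + 16*((1/6)*(-10 + 3*4)/4)/3)*30 = (-7/3 + 16*((1/6)*(1/4)*(-10 + 12))/3)*30 = (-7/3 + 16*((1/6)*(1/4)*2)/3)*30 = (-7/3 + (16/3)*(1/12))*30 = (-7/3 + 4/9)*30 = -17/9*30 = -170/3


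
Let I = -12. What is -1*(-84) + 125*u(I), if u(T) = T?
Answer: -1416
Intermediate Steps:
-1*(-84) + 125*u(I) = -1*(-84) + 125*(-12) = 84 - 1500 = -1416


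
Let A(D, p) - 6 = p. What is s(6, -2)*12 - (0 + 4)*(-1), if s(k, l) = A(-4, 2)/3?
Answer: 36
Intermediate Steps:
A(D, p) = 6 + p
s(k, l) = 8/3 (s(k, l) = (6 + 2)/3 = 8*(⅓) = 8/3)
s(6, -2)*12 - (0 + 4)*(-1) = (8/3)*12 - (0 + 4)*(-1) = 32 - 4*(-1) = 32 - 1*(-4) = 32 + 4 = 36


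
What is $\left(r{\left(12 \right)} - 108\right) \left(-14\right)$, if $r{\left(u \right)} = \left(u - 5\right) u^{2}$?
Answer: $-12600$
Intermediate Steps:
$r{\left(u \right)} = u^{2} \left(-5 + u\right)$ ($r{\left(u \right)} = \left(-5 + u\right) u^{2} = u^{2} \left(-5 + u\right)$)
$\left(r{\left(12 \right)} - 108\right) \left(-14\right) = \left(12^{2} \left(-5 + 12\right) - 108\right) \left(-14\right) = \left(144 \cdot 7 - 108\right) \left(-14\right) = \left(1008 - 108\right) \left(-14\right) = 900 \left(-14\right) = -12600$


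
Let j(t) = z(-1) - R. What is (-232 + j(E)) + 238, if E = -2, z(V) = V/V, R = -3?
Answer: 10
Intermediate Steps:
z(V) = 1
j(t) = 4 (j(t) = 1 - 1*(-3) = 1 + 3 = 4)
(-232 + j(E)) + 238 = (-232 + 4) + 238 = -228 + 238 = 10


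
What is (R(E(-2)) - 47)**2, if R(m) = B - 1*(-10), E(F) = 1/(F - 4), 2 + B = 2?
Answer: 1369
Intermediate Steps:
B = 0 (B = -2 + 2 = 0)
E(F) = 1/(-4 + F)
R(m) = 10 (R(m) = 0 - 1*(-10) = 0 + 10 = 10)
(R(E(-2)) - 47)**2 = (10 - 47)**2 = (-37)**2 = 1369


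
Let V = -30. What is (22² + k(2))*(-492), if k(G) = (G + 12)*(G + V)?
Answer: -45264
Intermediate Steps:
k(G) = (-30 + G)*(12 + G) (k(G) = (G + 12)*(G - 30) = (12 + G)*(-30 + G) = (-30 + G)*(12 + G))
(22² + k(2))*(-492) = (22² + (-360 + 2² - 18*2))*(-492) = (484 + (-360 + 4 - 36))*(-492) = (484 - 392)*(-492) = 92*(-492) = -45264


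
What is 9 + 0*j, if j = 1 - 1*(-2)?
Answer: 9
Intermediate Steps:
j = 3 (j = 1 + 2 = 3)
9 + 0*j = 9 + 0*3 = 9 + 0 = 9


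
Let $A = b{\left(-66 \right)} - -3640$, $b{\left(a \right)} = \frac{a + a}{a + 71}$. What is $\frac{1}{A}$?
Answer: $\frac{5}{18068} \approx 0.00027673$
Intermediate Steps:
$b{\left(a \right)} = \frac{2 a}{71 + a}$
$A = \frac{18068}{5}$ ($A = 2 \left(-66\right) \frac{1}{71 - 66} - -3640 = 2 \left(-66\right) \frac{1}{5} + 3640 = - \frac{132}{5} + 3640 = \frac{18068}{5} \approx 3613.6$)
$\frac{1}{A} = \frac{1}{\frac{18068}{5}} = \frac{5}{18068}$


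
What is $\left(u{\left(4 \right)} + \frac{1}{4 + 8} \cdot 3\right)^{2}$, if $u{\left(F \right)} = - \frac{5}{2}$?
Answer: $\frac{81}{16} \approx 5.0625$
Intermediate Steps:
$u{\left(F \right)} = - \frac{5}{2}$ ($u{\left(F \right)} = \left(-5\right) \frac{1}{2} = - \frac{5}{2}$)
$\left(u{\left(4 \right)} + \frac{1}{4 + 8} \cdot 3\right)^{2} = \left(- \frac{5}{2} + \frac{1}{4 + 8} \cdot 3\right)^{2} = \left(- \frac{5}{2} + \frac{1}{12} \cdot 3\right)^{2} = \left(- \frac{5}{2} + \frac{1}{4}\right)^{2} = \left(- \frac{9}{4}\right)^{2} = \frac{81}{16}$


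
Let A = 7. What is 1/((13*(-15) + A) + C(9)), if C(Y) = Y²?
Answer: -1/107 ≈ -0.0093458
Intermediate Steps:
1/((13*(-15) + A) + C(9)) = 1/((13*(-15) + 7) + 9²) = 1/((-195 + 7) + 81) = 1/(-188 + 81) = 1/(-107) = -1/107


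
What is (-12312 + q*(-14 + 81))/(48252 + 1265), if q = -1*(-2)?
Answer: -12178/49517 ≈ -0.24594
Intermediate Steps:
q = 2
(-12312 + q*(-14 + 81))/(48252 + 1265) = (-12312 + 2*(-14 + 81))/(48252 + 1265) = (-12312 + 2*67)/49517 = (-12312 + 134)*(1/49517) = -12178*1/49517 = -12178/49517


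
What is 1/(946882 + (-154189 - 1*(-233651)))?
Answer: 1/1026344 ≈ 9.7433e-7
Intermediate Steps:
1/(946882 + (-154189 - 1*(-233651))) = 1/(946882 + (-154189 + 233651)) = 1/(946882 + 79462) = 1/1026344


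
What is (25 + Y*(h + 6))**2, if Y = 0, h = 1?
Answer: 625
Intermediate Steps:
(25 + Y*(h + 6))**2 = (25 + 0*(1 + 6))**2 = (25 + 0*7)**2 = (25 + 0)**2 = 25**2 = 625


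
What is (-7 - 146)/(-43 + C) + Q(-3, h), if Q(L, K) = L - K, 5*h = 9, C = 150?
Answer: -3333/535 ≈ -6.2299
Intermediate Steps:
h = 9/5 (h = (1/5)*9 = 9/5 ≈ 1.8000)
(-7 - 146)/(-43 + C) + Q(-3, h) = (-7 - 146)/(-43 + 150) + (-3 - 1*9/5) = -153/107 + (-3 - 9/5) = -153*1/107 - 24/5 = -153/107 - 24/5 = -3333/535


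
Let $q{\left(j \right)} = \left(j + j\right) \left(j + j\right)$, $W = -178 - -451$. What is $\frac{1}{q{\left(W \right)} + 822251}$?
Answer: $\frac{1}{1120367} \approx 8.9256 \cdot 10^{-7}$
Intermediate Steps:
$W = 273$ ($W = -178 + 451 = 273$)
$q{\left(j \right)} = 4 j^{2}$ ($q{\left(j \right)} = 2 j 2 j = 4 j^{2}$)
$\frac{1}{q{\left(W \right)} + 822251} = \frac{1}{4 \cdot 273^{2} + 822251} = \frac{1}{4 \cdot 74529 + 822251} = \frac{1}{298116 + 822251} = \frac{1}{1120367}$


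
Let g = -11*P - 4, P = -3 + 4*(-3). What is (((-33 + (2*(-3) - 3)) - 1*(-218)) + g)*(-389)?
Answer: -131093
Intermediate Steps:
P = -15 (P = -3 - 12 = -15)
g = 161 (g = -11*(-15) - 4 = 165 - 4 = 161)
(((-33 + (2*(-3) - 3)) - 1*(-218)) + g)*(-389) = (((-33 + (2*(-3) - 3)) - 1*(-218)) + 161)*(-389) = (((-33 + (-6 - 3)) + 218) + 161)*(-389) = (((-33 - 9) + 218) + 161)*(-389) = ((-42 + 218) + 161)*(-389) = (176 + 161)*(-389) = 337*(-389) = -131093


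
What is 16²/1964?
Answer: 64/491 ≈ 0.13035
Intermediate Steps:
16²/1964 = 256*(1/1964) = 64/491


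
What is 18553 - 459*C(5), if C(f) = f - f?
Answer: 18553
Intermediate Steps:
C(f) = 0
18553 - 459*C(5) = 18553 - 459*0 = 18553 + 0 = 18553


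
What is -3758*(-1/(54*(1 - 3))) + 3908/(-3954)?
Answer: -1273433/35586 ≈ -35.785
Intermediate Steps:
-3758*(-1/(54*(1 - 3))) + 3908/(-3954) = -3758/((-54*(-2))) + 3908*(-1/3954) = -3758/108 - 1954/1977 = -3758*1/108 - 1954/1977 = -1879/54 - 1954/1977 = -1273433/35586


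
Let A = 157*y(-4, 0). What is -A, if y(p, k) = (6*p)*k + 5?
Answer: -785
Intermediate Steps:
y(p, k) = 5 + 6*k*p (y(p, k) = 6*k*p + 5 = 5 + 6*k*p)
A = 785 (A = 157*(5 + 6*0*(-4)) = 157*(5 + 0) = 157*5 = 785)
-A = -1*785 = -785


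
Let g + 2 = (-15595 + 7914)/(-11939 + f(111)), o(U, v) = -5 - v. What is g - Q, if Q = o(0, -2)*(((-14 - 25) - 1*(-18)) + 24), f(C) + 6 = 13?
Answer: 91205/11932 ≈ 7.6437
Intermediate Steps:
f(C) = 7 (f(C) = -6 + 13 = 7)
Q = -9 (Q = (-5 - 1*(-2))*(((-14 - 25) - 1*(-18)) + 24) = (-5 + 2)*((-39 + 18) + 24) = -3*(-21 + 24) = -3*3 = -9)
g = -16183/11932 (g = -2 + (-15595 + 7914)/(-11939 + 7) = -2 - 7681/(-11932) = -2 - 7681*(-1/11932) = -2 + 7681/11932 = -16183/11932 ≈ -1.3563)
g - Q = -16183/11932 - 1*(-9) = -16183/11932 + 9 = 91205/11932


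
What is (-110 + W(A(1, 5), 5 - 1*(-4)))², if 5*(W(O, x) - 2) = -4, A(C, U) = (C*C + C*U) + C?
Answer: 295936/25 ≈ 11837.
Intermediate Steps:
A(C, U) = C + C² + C*U (A(C, U) = (C² + C*U) + C = C + C² + C*U)
W(O, x) = 6/5 (W(O, x) = 2 + (⅕)*(-4) = 2 - ⅘ = 6/5)
(-110 + W(A(1, 5), 5 - 1*(-4)))² = (-110 + 6/5)² = (-544/5)² = 295936/25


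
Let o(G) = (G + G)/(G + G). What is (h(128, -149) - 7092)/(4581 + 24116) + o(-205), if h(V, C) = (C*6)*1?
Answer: 20711/28697 ≈ 0.72171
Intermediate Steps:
o(G) = 1 (o(G) = (2*G)/((2*G)) = (2*G)*(1/(2*G)) = 1)
h(V, C) = 6*C (h(V, C) = (6*C)*1 = 6*C)
(h(128, -149) - 7092)/(4581 + 24116) + o(-205) = (6*(-149) - 7092)/(4581 + 24116) + 1 = (-894 - 7092)/28697 + 1 = -7986*1/28697 + 1 = -7986/28697 + 1 = 20711/28697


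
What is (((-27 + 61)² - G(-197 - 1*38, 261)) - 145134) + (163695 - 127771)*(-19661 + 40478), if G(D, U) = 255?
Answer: 747685675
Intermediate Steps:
(((-27 + 61)² - G(-197 - 1*38, 261)) - 145134) + (163695 - 127771)*(-19661 + 40478) = (((-27 + 61)² - 1*255) - 145134) + (163695 - 127771)*(-19661 + 40478) = ((34² - 255) - 145134) + 35924*20817 = ((1156 - 255) - 145134) + 747829908 = (901 - 145134) + 747829908 = -144233 + 747829908 = 747685675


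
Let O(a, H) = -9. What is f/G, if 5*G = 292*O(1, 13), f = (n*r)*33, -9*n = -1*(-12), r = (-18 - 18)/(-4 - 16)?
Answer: 11/73 ≈ 0.15068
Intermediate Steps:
r = 9/5 (r = -36/(-20) = -36*(-1/20) = 9/5 ≈ 1.8000)
n = -4/3 (n = -(-1)*(-12)/9 = -1/9*12 = -4/3 ≈ -1.3333)
f = -396/5 (f = -4/3*9/5*33 = -12/5*33 = -396/5 ≈ -79.200)
G = -2628/5 (G = (292*(-9))/5 = (1/5)*(-2628) = -2628/5 ≈ -525.60)
f/G = -396/(5*(-2628/5)) = -396/5*(-5/2628) = 11/73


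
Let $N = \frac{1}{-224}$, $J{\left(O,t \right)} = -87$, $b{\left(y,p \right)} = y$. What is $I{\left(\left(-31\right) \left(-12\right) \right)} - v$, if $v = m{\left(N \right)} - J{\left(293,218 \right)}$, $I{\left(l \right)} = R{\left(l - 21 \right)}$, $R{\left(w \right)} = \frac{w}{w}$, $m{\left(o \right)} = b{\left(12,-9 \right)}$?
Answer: $-98$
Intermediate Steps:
$N = - \frac{1}{224} \approx -0.0044643$
$m{\left(o \right)} = 12$
$R{\left(w \right)} = 1$
$I{\left(l \right)} = 1$
$v = 99$ ($v = 12 - -87 = 12 + 87 = 99$)
$I{\left(\left(-31\right) \left(-12\right) \right)} - v = 1 - 99 = -98$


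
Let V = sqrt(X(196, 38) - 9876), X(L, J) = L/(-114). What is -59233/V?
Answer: 59233*I*sqrt(32092710)/563030 ≈ 595.99*I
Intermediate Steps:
X(L, J) = -L/114 (X(L, J) = L*(-1/114) = -L/114)
V = I*sqrt(32092710)/57 (V = sqrt(-1/114*196 - 9876) = sqrt(-98/57 - 9876) = sqrt(-563030/57) = I*sqrt(32092710)/57 ≈ 99.387*I)
-59233/V = -59233*(-I*sqrt(32092710)/563030) = -(-59233)*I*sqrt(32092710)/563030 = 59233*I*sqrt(32092710)/563030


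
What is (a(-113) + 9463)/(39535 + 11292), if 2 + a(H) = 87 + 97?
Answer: 9645/50827 ≈ 0.18976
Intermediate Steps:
a(H) = 182 (a(H) = -2 + (87 + 97) = -2 + 184 = 182)
(a(-113) + 9463)/(39535 + 11292) = (182 + 9463)/(39535 + 11292) = 9645/50827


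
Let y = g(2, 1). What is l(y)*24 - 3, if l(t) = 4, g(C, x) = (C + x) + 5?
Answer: 93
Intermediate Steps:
g(C, x) = 5 + C + x
y = 8 (y = 5 + 2 + 1 = 8)
l(y)*24 - 3 = 4*24 - 3 = 96 - 3 = 93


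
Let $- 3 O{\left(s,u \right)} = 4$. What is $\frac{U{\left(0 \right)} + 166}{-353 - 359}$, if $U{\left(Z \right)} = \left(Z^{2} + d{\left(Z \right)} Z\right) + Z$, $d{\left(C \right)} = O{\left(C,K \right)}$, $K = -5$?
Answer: $- \frac{83}{356} \approx -0.23315$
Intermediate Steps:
$O{\left(s,u \right)} = - \frac{4}{3}$ ($O{\left(s,u \right)} = \left(- \frac{1}{3}\right) 4 = - \frac{4}{3}$)
$d{\left(C \right)} = - \frac{4}{3}$
$U{\left(Z \right)} = Z^{2} - \frac{Z}{3}$ ($U{\left(Z \right)} = \left(Z^{2} - \frac{4 Z}{3}\right) + Z = Z^{2} - \frac{Z}{3}$)
$\frac{U{\left(0 \right)} + 166}{-353 - 359} = \frac{0 \left(- \frac{1}{3} + 0\right) + 166}{-353 - 359} = \frac{0 \left(- \frac{1}{3}\right) + 166}{-712} = \left(0 + 166\right) \left(- \frac{1}{712}\right) = 166 \left(- \frac{1}{712}\right) = - \frac{83}{356}$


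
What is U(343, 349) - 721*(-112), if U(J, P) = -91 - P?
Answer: 80312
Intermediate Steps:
U(343, 349) - 721*(-112) = (-91 - 1*349) - 721*(-112) = (-91 - 349) + 80752 = -440 + 80752 = 80312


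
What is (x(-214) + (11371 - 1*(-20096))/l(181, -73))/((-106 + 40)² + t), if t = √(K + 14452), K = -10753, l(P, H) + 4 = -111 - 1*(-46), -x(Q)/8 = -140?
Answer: 7391164/48481539 - 15271*√411/145444617 ≈ 0.15032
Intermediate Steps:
x(Q) = 1120 (x(Q) = -8*(-140) = 1120)
l(P, H) = -69 (l(P, H) = -4 + (-111 - 1*(-46)) = -4 + (-111 + 46) = -4 - 65 = -69)
t = 3*√411 (t = √(-10753 + 14452) = √3699 = 3*√411 ≈ 60.819)
(x(-214) + (11371 - 1*(-20096))/l(181, -73))/((-106 + 40)² + t) = (1120 + (11371 - 1*(-20096))/(-69))/((-106 + 40)² + 3*√411) = (1120 + (11371 + 20096)*(-1/69))/((-66)² + 3*√411) = (1120 + 31467*(-1/69))/(4356 + 3*√411) = (1120 - 10489/23)/(4356 + 3*√411) = 15271/(23*(4356 + 3*√411))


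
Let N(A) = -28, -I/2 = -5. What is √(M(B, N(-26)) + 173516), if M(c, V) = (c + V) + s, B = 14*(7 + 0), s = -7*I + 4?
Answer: 12*√1205 ≈ 416.56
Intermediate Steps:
I = 10 (I = -2*(-5) = 10)
s = -66 (s = -7*10 + 4 = -70 + 4 = -66)
B = 98 (B = 14*7 = 98)
M(c, V) = -66 + V + c (M(c, V) = (c + V) - 66 = (V + c) - 66 = -66 + V + c)
√(M(B, N(-26)) + 173516) = √((-66 - 28 + 98) + 173516) = √(4 + 173516) = √173520 = 12*√1205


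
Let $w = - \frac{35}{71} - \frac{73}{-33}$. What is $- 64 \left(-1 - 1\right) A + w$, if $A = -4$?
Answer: $- \frac{1195588}{2343} \approx -510.28$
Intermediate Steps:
$w = \frac{4028}{2343}$ ($w = \left(-35\right) \frac{1}{71} - - \frac{73}{33} = - \frac{35}{71} + \frac{73}{33} = \frac{4028}{2343} \approx 1.7192$)
$- 64 \left(-1 - 1\right) A + w = - 64 \left(-1 - 1\right) \left(-4\right) + \frac{4028}{2343} = - 64 \left(\left(-2\right) \left(-4\right)\right) + \frac{4028}{2343} = \left(-64\right) 8 + \frac{4028}{2343} = -512 + \frac{4028}{2343} = - \frac{1195588}{2343}$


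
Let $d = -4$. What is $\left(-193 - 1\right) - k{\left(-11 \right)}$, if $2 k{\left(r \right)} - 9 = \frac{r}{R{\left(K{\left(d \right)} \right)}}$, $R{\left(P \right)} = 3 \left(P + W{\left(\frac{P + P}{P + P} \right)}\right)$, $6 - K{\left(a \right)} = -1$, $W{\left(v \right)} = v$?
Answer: $- \frac{9517}{48} \approx -198.27$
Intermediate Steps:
$K{\left(a \right)} = 7$ ($K{\left(a \right)} = 6 - -1 = 6 + 1 = 7$)
$R{\left(P \right)} = 3 + 3 P$ ($R{\left(P \right)} = 3 \left(P + \frac{P + P}{P + P}\right) = 3 \left(P + \frac{2 P}{2 P}\right) = 3 \left(P + 2 P \frac{1}{2 P}\right) = 3 \left(P + 1\right) = 3 \left(1 + P\right) = 3 + 3 P$)
$k{\left(r \right)} = \frac{9}{2} + \frac{r}{48}$ ($k{\left(r \right)} = \frac{9}{2} + \frac{r \frac{1}{3 + 3 \cdot 7}}{2} = \frac{9}{2} + \frac{r \frac{1}{3 + 21}}{2} = \frac{9}{2} + \frac{r \frac{1}{24}}{2} = \frac{9}{2} + \frac{\frac{1}{24} r}{2} = \frac{9}{2} + \frac{r}{48}$)
$\left(-193 - 1\right) - k{\left(-11 \right)} = \left(-193 - 1\right) - \left(\frac{9}{2} + \frac{1}{48} \left(-11\right)\right) = \left(-193 - 1\right) - \left(\frac{9}{2} - \frac{11}{48}\right) = -194 - \frac{205}{48} = - \frac{9517}{48}$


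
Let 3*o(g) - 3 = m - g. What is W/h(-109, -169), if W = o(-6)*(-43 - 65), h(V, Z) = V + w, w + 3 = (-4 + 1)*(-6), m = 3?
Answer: 216/47 ≈ 4.5957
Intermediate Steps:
w = 15 (w = -3 + (-4 + 1)*(-6) = -3 - 3*(-6) = -3 + 18 = 15)
o(g) = 2 - g/3 (o(g) = 1 + (3 - g)/3 = 1 + (1 - g/3) = 2 - g/3)
h(V, Z) = 15 + V (h(V, Z) = V + 15 = 15 + V)
W = -432 (W = (2 - ⅓*(-6))*(-43 - 65) = (2 + 2)*(-108) = 4*(-108) = -432)
W/h(-109, -169) = -432/(15 - 109) = -432/(-94) = -432*(-1/94) = 216/47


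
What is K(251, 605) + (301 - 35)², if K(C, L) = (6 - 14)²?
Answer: 70820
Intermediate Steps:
K(C, L) = 64 (K(C, L) = (-8)² = 64)
K(251, 605) + (301 - 35)² = 64 + (301 - 35)² = 64 + 266² = 64 + 70756 = 70820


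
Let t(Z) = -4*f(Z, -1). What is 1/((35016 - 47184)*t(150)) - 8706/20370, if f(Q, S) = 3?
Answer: -211865821/495724320 ≈ -0.42739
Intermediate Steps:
t(Z) = -12 (t(Z) = -4*3 = -12)
1/((35016 - 47184)*t(150)) - 8706/20370 = 1/((35016 - 47184)*(-12)) - 8706/20370 = -1/12/(-12168) - 8706*1/20370 = -1/12168*(-1/12) - 1451/3395 = 1/146016 - 1451/3395 = -211865821/495724320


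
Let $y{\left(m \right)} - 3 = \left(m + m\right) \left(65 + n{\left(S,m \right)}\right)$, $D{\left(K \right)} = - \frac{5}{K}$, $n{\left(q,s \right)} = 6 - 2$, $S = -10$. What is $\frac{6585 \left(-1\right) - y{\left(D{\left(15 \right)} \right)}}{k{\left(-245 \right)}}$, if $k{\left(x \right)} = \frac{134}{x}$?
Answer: $\frac{801395}{67} \approx 11961.0$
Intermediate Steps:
$n{\left(q,s \right)} = 4$
$y{\left(m \right)} = 3 + 138 m$ ($y{\left(m \right)} = 3 + \left(m + m\right) \left(65 + 4\right) = 3 + 2 m 69 = 3 + 138 m$)
$\frac{6585 \left(-1\right) - y{\left(D{\left(15 \right)} \right)}}{k{\left(-245 \right)}} = \frac{6585 \left(-1\right) - \left(3 + 138 \left(- \frac{5}{15}\right)\right)}{134 \frac{1}{-245}} = \frac{-6585 - \left(3 + 138 \left(\left(-5\right) \frac{1}{15}\right)\right)}{134 \left(- \frac{1}{245}\right)} = \frac{-6585 - \left(3 + 138 \left(- \frac{1}{3}\right)\right)}{- \frac{134}{245}} = \left(-6585 - \left(3 - 46\right)\right) \left(- \frac{245}{134}\right) = \left(-6585 - -43\right) \left(- \frac{245}{134}\right) = \left(-6585 + 43\right) \left(- \frac{245}{134}\right) = \left(-6542\right) \left(- \frac{245}{134}\right) = \frac{801395}{67}$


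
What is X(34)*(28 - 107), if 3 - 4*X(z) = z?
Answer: 2449/4 ≈ 612.25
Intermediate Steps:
X(z) = 3/4 - z/4
X(34)*(28 - 107) = (3/4 - 1/4*34)*(28 - 107) = (3/4 - 17/2)*(-79) = -31/4*(-79) = 2449/4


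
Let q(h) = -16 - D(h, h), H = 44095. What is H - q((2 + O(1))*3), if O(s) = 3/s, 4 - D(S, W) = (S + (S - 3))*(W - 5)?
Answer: 43845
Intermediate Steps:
D(S, W) = 4 - (-5 + W)*(-3 + 2*S) (D(S, W) = 4 - (S + (S - 3))*(W - 5) = 4 - (S + (-3 + S))*(-5 + W) = 4 - (-3 + 2*S)*(-5 + W) = 4 - (-5 + W)*(-3 + 2*S))
q(h) = -5 - 13*h + 2*h**2 (q(h) = -16 - (-11 + 3*h + 10*h - 2*h*h) = -16 - (-11 + 3*h + 10*h - 2*h**2) = -16 - (-11 - 2*h**2 + 13*h) = -16 + (11 - 13*h + 2*h**2) = -5 - 13*h + 2*h**2)
H - q((2 + O(1))*3) = 44095 - (-5 - 13*(2 + 3/1)*3 + 2*((2 + 3/1)*3)**2) = 44095 - (-5 - 13*(2 + 3*1)*3 + 2*((2 + 3*1)*3)**2) = 44095 - (-5 - 13*(2 + 3)*3 + 2*((2 + 3)*3)**2) = 44095 - (-5 - 65*3 + 2*(5*3)**2) = 44095 - (-5 - 13*15 + 2*15**2) = 44095 - (-5 - 195 + 2*225) = 44095 - (-5 - 195 + 450) = 44095 - 1*250 = 44095 - 250 = 43845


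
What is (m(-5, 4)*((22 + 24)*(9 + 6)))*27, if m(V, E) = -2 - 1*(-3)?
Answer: 18630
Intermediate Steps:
m(V, E) = 1 (m(V, E) = -2 + 3 = 1)
(m(-5, 4)*((22 + 24)*(9 + 6)))*27 = (1*((22 + 24)*(9 + 6)))*27 = (1*(46*15))*27 = (1*690)*27 = 690*27 = 18630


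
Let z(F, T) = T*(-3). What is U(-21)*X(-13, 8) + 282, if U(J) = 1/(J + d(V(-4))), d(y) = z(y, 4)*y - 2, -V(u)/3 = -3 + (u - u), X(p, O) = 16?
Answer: 36926/131 ≈ 281.88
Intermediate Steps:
z(F, T) = -3*T
V(u) = 9 (V(u) = -3*(-3 + (u - u)) = -3*(-3 + 0) = -3*(-3) = 9)
d(y) = -2 - 12*y (d(y) = (-3*4)*y - 2 = -12*y - 2 = -2 - 12*y)
U(J) = 1/(-110 + J) (U(J) = 1/(J + (-2 - 12*9)) = 1/(J + (-2 - 108)) = 1/(J - 110) = 1/(-110 + J))
U(-21)*X(-13, 8) + 282 = 16/(-110 - 21) + 282 = 16/(-131) + 282 = -1/131*16 + 282 = -16/131 + 282 = 36926/131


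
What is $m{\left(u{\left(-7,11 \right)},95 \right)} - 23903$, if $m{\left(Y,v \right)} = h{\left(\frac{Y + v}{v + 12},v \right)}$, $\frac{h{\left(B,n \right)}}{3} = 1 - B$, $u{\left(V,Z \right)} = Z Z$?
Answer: $- \frac{2557948}{107} \approx -23906.0$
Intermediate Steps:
$u{\left(V,Z \right)} = Z^{2}$
$h{\left(B,n \right)} = 3 - 3 B$ ($h{\left(B,n \right)} = 3 \left(1 - B\right) = 3 - 3 B$)
$m{\left(Y,v \right)} = 3 - \frac{3 \left(Y + v\right)}{12 + v}$ ($m{\left(Y,v \right)} = 3 - 3 \frac{Y + v}{v + 12} = 3 - 3 \frac{Y + v}{12 + v} = 3 - \frac{3 \left(Y + v\right)}{12 + v}$)
$m{\left(u{\left(-7,11 \right)},95 \right)} - 23903 = \frac{3 \left(12 - 11^{2}\right)}{12 + 95} - 23903 = \frac{3 \left(12 - 121\right)}{107} - 23903 = 3 \cdot \frac{1}{107} \left(12 - 121\right) - 23903 = 3 \cdot \frac{1}{107} \left(-109\right) - 23903 = - \frac{327}{107} - 23903 = - \frac{2557948}{107}$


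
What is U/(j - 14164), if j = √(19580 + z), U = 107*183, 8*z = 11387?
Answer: -2218762272/1604783141 - 39162*√336054/1604783141 ≈ -1.3967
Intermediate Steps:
z = 11387/8 (z = (⅛)*11387 = 11387/8 ≈ 1423.4)
U = 19581
j = √336054/4 (j = √(19580 + 11387/8) = √(168027/8) = √336054/4 ≈ 144.93)
U/(j - 14164) = 19581/(√336054/4 - 14164) = 19581/(-14164 + √336054/4)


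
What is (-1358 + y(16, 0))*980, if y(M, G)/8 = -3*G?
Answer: -1330840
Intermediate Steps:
y(M, G) = -24*G (y(M, G) = 8*(-3*G) = -24*G)
(-1358 + y(16, 0))*980 = (-1358 - 24*0)*980 = (-1358 + 0)*980 = -1358*980 = -1330840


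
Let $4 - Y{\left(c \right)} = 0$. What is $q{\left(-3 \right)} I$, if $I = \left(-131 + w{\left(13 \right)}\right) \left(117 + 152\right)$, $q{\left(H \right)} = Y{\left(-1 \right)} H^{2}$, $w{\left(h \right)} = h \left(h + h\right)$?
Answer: $2004588$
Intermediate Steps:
$w{\left(h \right)} = 2 h^{2}$ ($w{\left(h \right)} = h 2 h = 2 h^{2}$)
$Y{\left(c \right)} = 4$ ($Y{\left(c \right)} = 4 - 0 = 4 + 0 = 4$)
$q{\left(H \right)} = 4 H^{2}$
$I = 55683$ ($I = \left(-131 + 2 \cdot 13^{2}\right) \left(117 + 152\right) = \left(-131 + 2 \cdot 169\right) 269 = \left(-131 + 338\right) 269 = 207 \cdot 269 = 55683$)
$q{\left(-3 \right)} I = 4 \left(-3\right)^{2} \cdot 55683 = 4 \cdot 9 \cdot 55683 = 36 \cdot 55683 = 2004588$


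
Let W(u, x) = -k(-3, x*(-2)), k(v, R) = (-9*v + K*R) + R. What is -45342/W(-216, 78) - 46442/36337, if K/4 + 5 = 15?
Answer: -58890344/7013041 ≈ -8.3973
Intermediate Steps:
K = 40 (K = -20 + 4*15 = -20 + 60 = 40)
k(v, R) = -9*v + 41*R (k(v, R) = (-9*v + 40*R) + R = -9*v + 41*R)
W(u, x) = -27 + 82*x (W(u, x) = -(-9*(-3) + 41*(x*(-2))) = -(27 + 41*(-2*x)) = -(27 - 82*x) = -27 + 82*x)
-45342/W(-216, 78) - 46442/36337 = -45342/(-27 + 82*78) - 46442/36337 = -45342/(-27 + 6396) - 46442*1/36337 = -45342/6369 - 46442/36337 = -45342*1/6369 - 46442/36337 = -1374/193 - 46442/36337 = -58890344/7013041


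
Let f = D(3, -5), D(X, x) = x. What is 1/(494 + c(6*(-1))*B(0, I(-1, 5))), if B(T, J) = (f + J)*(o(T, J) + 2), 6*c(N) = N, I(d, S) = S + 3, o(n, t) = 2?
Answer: 1/482 ≈ 0.0020747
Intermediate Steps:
I(d, S) = 3 + S
c(N) = N/6
f = -5
B(T, J) = -20 + 4*J (B(T, J) = (-5 + J)*(2 + 2) = (-5 + J)*4 = -20 + 4*J)
1/(494 + c(6*(-1))*B(0, I(-1, 5))) = 1/(494 + ((6*(-1))/6)*(-20 + 4*(3 + 5))) = 1/(494 + ((⅙)*(-6))*(-20 + 4*8)) = 1/(494 - (-20 + 32)) = 1/(494 - 1*12) = 1/(494 - 12) = 1/482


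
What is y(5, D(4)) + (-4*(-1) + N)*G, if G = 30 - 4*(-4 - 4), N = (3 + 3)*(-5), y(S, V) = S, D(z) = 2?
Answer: -1607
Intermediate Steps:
N = -30 (N = 6*(-5) = -30)
G = 62 (G = 30 - 4*(-8) = 30 + 32 = 62)
y(5, D(4)) + (-4*(-1) + N)*G = 5 + (-4*(-1) - 30)*62 = 5 + (4 - 30)*62 = 5 - 26*62 = 5 - 1612 = -1607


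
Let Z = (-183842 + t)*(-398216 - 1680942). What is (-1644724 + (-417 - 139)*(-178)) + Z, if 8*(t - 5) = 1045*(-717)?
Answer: 2307818653395/4 ≈ 5.7695e+11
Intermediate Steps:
t = -749225/8 (t = 5 + (1045*(-717))/8 = 5 + (⅛)*(-749265) = 5 - 749265/8 = -749225/8 ≈ -93653.)
Z = 2307824836419/4 (Z = (-183842 - 749225/8)*(-398216 - 1680942) = -2219961/8*(-2079158) = 2307824836419/4 ≈ 5.7696e+11)
(-1644724 + (-417 - 139)*(-178)) + Z = (-1644724 + (-417 - 139)*(-178)) + 2307824836419/4 = (-1644724 - 556*(-178)) + 2307824836419/4 = (-1644724 + 98968) + 2307824836419/4 = -1545756 + 2307824836419/4 = 2307818653395/4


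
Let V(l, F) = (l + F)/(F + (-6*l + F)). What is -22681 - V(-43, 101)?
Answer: -5216659/230 ≈ -22681.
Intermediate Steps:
V(l, F) = (F + l)/(-6*l + 2*F) (V(l, F) = (F + l)/(F + (F - 6*l)) = (F + l)/(-6*l + 2*F))
-22681 - V(-43, 101) = -22681 - (101 - 43)/(2*(101 - 3*(-43))) = -22681 - 58/(2*(101 + 129)) = -22681 - 58/(2*230) = -22681 - 1*29/230 = -22681 - 29/230 = -5216659/230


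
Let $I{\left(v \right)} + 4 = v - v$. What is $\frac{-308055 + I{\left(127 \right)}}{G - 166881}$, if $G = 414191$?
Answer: $- \frac{308059}{247310} \approx -1.2456$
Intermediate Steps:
$I{\left(v \right)} = -4$ ($I{\left(v \right)} = -4 + \left(v - v\right) = -4 + 0 = -4$)
$\frac{-308055 + I{\left(127 \right)}}{G - 166881} = \frac{-308055 - 4}{414191 - 166881} = - \frac{308059}{247310}$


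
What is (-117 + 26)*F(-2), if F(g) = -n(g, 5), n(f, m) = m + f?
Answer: 273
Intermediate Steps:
n(f, m) = f + m
F(g) = -5 - g (F(g) = -(g + 5) = -(5 + g) = -5 - g)
(-117 + 26)*F(-2) = (-117 + 26)*(-5 - 1*(-2)) = -91*(-5 + 2) = -91*(-3) = 273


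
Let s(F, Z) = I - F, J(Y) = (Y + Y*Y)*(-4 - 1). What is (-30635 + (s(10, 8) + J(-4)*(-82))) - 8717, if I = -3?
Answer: -34445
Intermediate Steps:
J(Y) = -5*Y - 5*Y**2 (J(Y) = (Y + Y**2)*(-5) = -5*Y - 5*Y**2)
s(F, Z) = -3 - F
(-30635 + (s(10, 8) + J(-4)*(-82))) - 8717 = (-30635 + ((-3 - 1*10) - 5*(-4)*(1 - 4)*(-82))) - 8717 = (-30635 + ((-3 - 10) - 5*(-4)*(-3)*(-82))) - 8717 = (-30635 + (-13 - 60*(-82))) - 8717 = (-30635 + (-13 + 4920)) - 8717 = (-30635 + 4907) - 8717 = -25728 - 8717 = -34445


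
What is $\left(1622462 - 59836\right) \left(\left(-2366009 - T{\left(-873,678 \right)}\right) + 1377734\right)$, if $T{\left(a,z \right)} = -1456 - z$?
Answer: $-1540969566266$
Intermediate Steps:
$\left(1622462 - 59836\right) \left(\left(-2366009 - T{\left(-873,678 \right)}\right) + 1377734\right) = \left(1622462 - 59836\right) \left(\left(-2366009 - \left(-1456 - 678\right)\right) + 1377734\right) = 1562626 \left(\left(-2366009 - \left(-1456 - 678\right)\right) + 1377734\right) = 1562626 \left(\left(-2366009 - -2134\right) + 1377734\right) = 1562626 \left(\left(-2366009 + 2134\right) + 1377734\right) = 1562626 \left(-2363875 + 1377734\right) = 1562626 \left(-986141\right) = -1540969566266$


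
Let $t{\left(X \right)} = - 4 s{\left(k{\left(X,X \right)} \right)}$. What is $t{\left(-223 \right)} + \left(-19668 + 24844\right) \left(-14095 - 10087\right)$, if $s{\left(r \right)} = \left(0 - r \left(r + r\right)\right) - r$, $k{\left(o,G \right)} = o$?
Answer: $-124769092$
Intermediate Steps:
$s{\left(r \right)} = - r - 2 r^{2}$ ($s{\left(r \right)} = \left(0 - r 2 r\right) - r = \left(0 - 2 r^{2}\right) - r = - 2 r^{2} - r = - r - 2 r^{2}$)
$t{\left(X \right)} = 4 X \left(1 + 2 X\right)$ ($t{\left(X \right)} = - 4 \left(- X \left(1 + 2 X\right)\right) = 4 X \left(1 + 2 X\right)$)
$t{\left(-223 \right)} + \left(-19668 + 24844\right) \left(-14095 - 10087\right) = 4 \left(-223\right) \left(1 + 2 \left(-223\right)\right) + \left(-19668 + 24844\right) \left(-14095 - 10087\right) = 4 \left(-223\right) \left(1 - 446\right) + 5176 \left(-24182\right) = 4 \left(-223\right) \left(-445\right) - 125166032 = 396940 - 125166032 = -124769092$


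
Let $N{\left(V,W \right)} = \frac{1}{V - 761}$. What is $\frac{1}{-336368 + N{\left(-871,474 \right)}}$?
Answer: $- \frac{1632}{548952577} \approx -2.9729 \cdot 10^{-6}$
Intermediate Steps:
$N{\left(V,W \right)} = \frac{1}{-761 + V}$
$\frac{1}{-336368 + N{\left(-871,474 \right)}} = \frac{1}{-336368 + \frac{1}{-761 - 871}} = \frac{1}{-336368 + \frac{1}{-1632}} = \frac{1}{-336368 - \frac{1}{1632}} = \frac{1}{- \frac{548952577}{1632}} = - \frac{1632}{548952577}$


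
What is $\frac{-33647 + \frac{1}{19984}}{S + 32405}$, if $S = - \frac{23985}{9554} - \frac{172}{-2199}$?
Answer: $- \frac{7063325806314081}{6802089140894776} \approx -1.0384$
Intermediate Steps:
$S = - \frac{51099727}{21009246}$ ($S = \left(-23985\right) \frac{1}{9554} - - \frac{172}{2199} = - \frac{23985}{9554} + \frac{172}{2199} = - \frac{51099727}{21009246} \approx -2.4323$)
$\frac{-33647 + \frac{1}{19984}}{S + 32405} = \frac{-33647 + \frac{1}{19984}}{- \frac{51099727}{21009246} + 32405} = \frac{-33647 + \frac{1}{19984}}{\frac{680753516903}{21009246}} = \left(- \frac{672401647}{19984}\right) \frac{21009246}{680753516903} = - \frac{7063325806314081}{6802089140894776}$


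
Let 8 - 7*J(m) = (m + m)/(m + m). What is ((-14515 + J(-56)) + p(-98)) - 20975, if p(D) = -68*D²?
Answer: -688561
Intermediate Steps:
J(m) = 1 (J(m) = 8/7 - (m + m)/(7*(m + m)) = 8/7 - 2*m/(7*(2*m)) = 8/7 - 2*m*1/(2*m)/7 = 8/7 - ⅐*1 = 8/7 - ⅐ = 1)
((-14515 + J(-56)) + p(-98)) - 20975 = ((-14515 + 1) - 68*(-98)²) - 20975 = (-14514 - 68*9604) - 20975 = (-14514 - 653072) - 20975 = -667586 - 20975 = -688561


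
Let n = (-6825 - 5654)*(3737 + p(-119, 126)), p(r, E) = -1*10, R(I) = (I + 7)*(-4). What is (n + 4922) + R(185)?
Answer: -46505079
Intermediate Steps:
R(I) = -28 - 4*I (R(I) = (7 + I)*(-4) = -28 - 4*I)
p(r, E) = -10
n = -46509233 (n = (-6825 - 5654)*(3737 - 10) = -12479*3727 = -46509233)
(n + 4922) + R(185) = (-46509233 + 4922) + (-28 - 4*185) = -46504311 + (-28 - 740) = -46504311 - 768 = -46505079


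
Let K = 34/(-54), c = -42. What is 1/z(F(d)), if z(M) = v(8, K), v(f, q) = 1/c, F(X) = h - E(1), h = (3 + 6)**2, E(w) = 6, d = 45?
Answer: -42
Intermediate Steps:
h = 81 (h = 9**2 = 81)
F(X) = 75 (F(X) = 81 - 1*6 = 81 - 6 = 75)
K = -17/27 (K = 34*(-1/54) = -17/27 ≈ -0.62963)
v(f, q) = -1/42 (v(f, q) = 1/(-42) = -1/42)
z(M) = -1/42
1/z(F(d)) = 1/(-1/42) = -42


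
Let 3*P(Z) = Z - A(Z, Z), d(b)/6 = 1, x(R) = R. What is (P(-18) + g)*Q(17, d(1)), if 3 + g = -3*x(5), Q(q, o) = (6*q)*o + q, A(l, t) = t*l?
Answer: -83028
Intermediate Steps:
A(l, t) = l*t
d(b) = 6 (d(b) = 6*1 = 6)
Q(q, o) = q + 6*o*q (Q(q, o) = 6*o*q + q = q + 6*o*q)
g = -18 (g = -3 - 3*5 = -3 - 15 = -18)
P(Z) = -Z²/3 + Z/3 (P(Z) = (Z - Z*Z)/3 = (Z - Z²)/3 = -Z²/3 + Z/3)
(P(-18) + g)*Q(17, d(1)) = ((⅓)*(-18)*(1 - 1*(-18)) - 18)*(17*(1 + 6*6)) = ((⅓)*(-18)*(1 + 18) - 18)*(17*(1 + 36)) = ((⅓)*(-18)*19 - 18)*(17*37) = (-114 - 18)*629 = -132*629 = -83028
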